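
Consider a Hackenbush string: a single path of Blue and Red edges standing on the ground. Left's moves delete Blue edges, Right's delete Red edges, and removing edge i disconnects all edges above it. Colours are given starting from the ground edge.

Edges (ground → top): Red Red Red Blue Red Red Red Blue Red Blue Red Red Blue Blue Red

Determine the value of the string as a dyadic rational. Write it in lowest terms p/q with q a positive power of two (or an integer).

G(R) = { — | 0 } ⇒ -1
G(RR) = { — | -1; 0 } ⇒ -2
G(RRR) = { — | -2; -1; 0 } ⇒ -3
G(RRRB) = { -3 | -2; -1; 0 } ⇒ -5/2
G(RRRBR) = { -3 | -5/2; -2; -1; 0 } ⇒ -11/4
G(RRRBRR) = { -3 | -11/4; -5/2; -2; -1; 0 } ⇒ -23/8
G(RRRBRRR) = { -3 | -23/8; -11/4; -5/2; -2; -1; 0 } ⇒ -47/16
G(RRRBRRRB) = { -3; -47/16 | -23/8; -11/4; -5/2; -2; -1; 0 } ⇒ -93/32
G(RRRBRRRBR) = { -3; -47/16 | -93/32; -23/8; -11/4; -5/2; -2; -1; 0 } ⇒ -187/64
G(RRRBRRRBRB) = { -3; -47/16; -187/64 | -93/32; -23/8; -11/4; -5/2; -2; -1; 0 } ⇒ -373/128
G(RRRBRRRBRBR) = { -3; -47/16; -187/64 | -373/128; -93/32; -23/8; -11/4; -5/2; -2; -1; 0 } ⇒ -747/256
G(RRRBRRRBRBRR) = { -3; -47/16; -187/64 | -747/256; -373/128; -93/32; -23/8; -11/4; -5/2; -2; -1; 0 } ⇒ -1495/512
G(RRRBRRRBRBRRB) = { -3; -47/16; -187/64; -1495/512 | -747/256; -373/128; -93/32; -23/8; -11/4; -5/2; -2; -1; 0 } ⇒ -2989/1024
G(RRRBRRRBRBRRBB) = { -3; -47/16; -187/64; -1495/512; -2989/1024 | -747/256; -373/128; -93/32; -23/8; -11/4; -5/2; -2; -1; 0 } ⇒ -5977/2048
G(RRRBRRRBRBRRBBR) = { -3; -47/16; -187/64; -1495/512; -2989/1024 | -5977/2048; -747/256; -373/128; -93/32; -23/8; -11/4; -5/2; -2; -1; 0 } ⇒ -11955/4096

-11955/4096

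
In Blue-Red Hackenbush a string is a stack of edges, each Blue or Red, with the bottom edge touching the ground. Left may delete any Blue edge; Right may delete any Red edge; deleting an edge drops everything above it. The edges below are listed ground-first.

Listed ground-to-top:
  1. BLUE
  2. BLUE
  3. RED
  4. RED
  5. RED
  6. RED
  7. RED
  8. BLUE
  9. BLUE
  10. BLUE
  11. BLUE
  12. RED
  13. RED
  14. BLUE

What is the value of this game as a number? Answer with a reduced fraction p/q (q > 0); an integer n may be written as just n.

4339/4096

Prefix values for BLUE BLUE RED RED RED RED RED BLUE BLUE BLUE BLUE RED RED BLUE via {L|R} + simplicity:
v(B) = { 0 | — } — 1
v(BB) = { 0 1 | — } — 2
v(BBR) = { 0 1 | 2 } — 3/2
v(BBRR) = { 0 1 | 3/2 2 } — 5/4
v(BBRRR) = { 0 1 | 5/4 3/2 2 } — 9/8
v(BBRRRR) = { 0 1 | 9/8 5/4 3/2 2 } — 17/16
v(BBRRRRR) = { 0 1 | 17/16 9/8 5/4 3/2 2 } — 33/32
v(BBRRRRRB) = { 0 1 33/32 | 17/16 9/8 5/4 3/2 2 } — 67/64
v(BBRRRRRBB) = { 0 1 33/32 67/64 | 17/16 9/8 5/4 3/2 2 } — 135/128
v(BBRRRRRBBB) = { 0 1 33/32 67/64 135/128 | 17/16 9/8 5/4 3/2 2 } — 271/256
v(BBRRRRRBBBB) = { 0 1 33/32 67/64 135/128 271/256 | 17/16 9/8 5/4 3/2 2 } — 543/512
v(BBRRRRRBBBBR) = { 0 1 33/32 67/64 135/128 271/256 | 543/512 17/16 9/8 5/4 3/2 2 } — 1085/1024
v(BBRRRRRBBBBRR) = { 0 1 33/32 67/64 135/128 271/256 | 1085/1024 543/512 17/16 9/8 5/4 3/2 2 } — 2169/2048
v(BBRRRRRBBBBRRB) = { 0 1 33/32 67/64 135/128 271/256 2169/2048 | 1085/1024 543/512 17/16 9/8 5/4 3/2 2 } — 4339/4096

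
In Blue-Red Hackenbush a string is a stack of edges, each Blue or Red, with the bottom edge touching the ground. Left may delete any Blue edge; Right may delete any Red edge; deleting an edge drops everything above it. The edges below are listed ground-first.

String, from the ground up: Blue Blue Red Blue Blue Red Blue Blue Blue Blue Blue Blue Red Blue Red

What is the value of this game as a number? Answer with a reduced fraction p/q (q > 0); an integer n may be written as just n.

15349/8192

step 1: add Blue to get B; options L={ 0 } R={ · } so 1
step 2: add Blue to get BB; options L={ 0, 1 } R={ · } so 2
step 3: add Red to get BBR; options L={ 0, 1 } R={ 2 } so 3/2
step 4: add Blue to get BBRB; options L={ 0, 1, 3/2 } R={ 2 } so 7/4
step 5: add Blue to get BBRBB; options L={ 0, 1, 3/2, 7/4 } R={ 2 } so 15/8
step 6: add Red to get BBRBBR; options L={ 0, 1, 3/2, 7/4 } R={ 15/8, 2 } so 29/16
step 7: add Blue to get BBRBBRB; options L={ 0, 1, 3/2, 7/4, 29/16 } R={ 15/8, 2 } so 59/32
step 8: add Blue to get BBRBBRBB; options L={ 0, 1, 3/2, 7/4, 29/16, 59/32 } R={ 15/8, 2 } so 119/64
step 9: add Blue to get BBRBBRBBB; options L={ 0, 1, 3/2, 7/4, 29/16, 59/32, 119/64 } R={ 15/8, 2 } so 239/128
step 10: add Blue to get BBRBBRBBBB; options L={ 0, 1, 3/2, 7/4, 29/16, 59/32, 119/64, 239/128 } R={ 15/8, 2 } so 479/256
step 11: add Blue to get BBRBBRBBBBB; options L={ 0, 1, 3/2, 7/4, 29/16, 59/32, 119/64, 239/128, 479/256 } R={ 15/8, 2 } so 959/512
step 12: add Blue to get BBRBBRBBBBBB; options L={ 0, 1, 3/2, 7/4, 29/16, 59/32, 119/64, 239/128, 479/256, 959/512 } R={ 15/8, 2 } so 1919/1024
step 13: add Red to get BBRBBRBBBBBBR; options L={ 0, 1, 3/2, 7/4, 29/16, 59/32, 119/64, 239/128, 479/256, 959/512 } R={ 1919/1024, 15/8, 2 } so 3837/2048
step 14: add Blue to get BBRBBRBBBBBBRB; options L={ 0, 1, 3/2, 7/4, 29/16, 59/32, 119/64, 239/128, 479/256, 959/512, 3837/2048 } R={ 1919/1024, 15/8, 2 } so 7675/4096
step 15: add Red to get BBRBBRBBBBBBRBR; options L={ 0, 1, 3/2, 7/4, 29/16, 59/32, 119/64, 239/128, 479/256, 959/512, 3837/2048 } R={ 7675/4096, 1919/1024, 15/8, 2 } so 15349/8192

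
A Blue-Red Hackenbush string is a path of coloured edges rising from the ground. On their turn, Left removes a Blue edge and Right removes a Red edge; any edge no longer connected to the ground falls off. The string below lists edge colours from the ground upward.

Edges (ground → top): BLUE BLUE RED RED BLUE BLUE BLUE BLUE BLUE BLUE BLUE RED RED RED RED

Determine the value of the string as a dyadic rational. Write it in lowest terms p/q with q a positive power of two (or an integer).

12257/8192

Build g(s[:k]) for k = 1..15, string s = BLUE BLUE RED RED BLUE BLUE BLUE BLUE BLUE BLUE BLUE RED RED RED RED.
B: Left { 0 }, Right { · } → simplest 1
BB: Left { 0 1 }, Right { · } → simplest 2
BBR: Left { 0 1 }, Right { 2 } → simplest 3/2
BBRR: Left { 0 1 }, Right { 3/2 2 } → simplest 5/4
BBRRB: Left { 0 1 5/4 }, Right { 3/2 2 } → simplest 11/8
BBRRBB: Left { 0 1 5/4 11/8 }, Right { 3/2 2 } → simplest 23/16
BBRRBBB: Left { 0 1 5/4 11/8 23/16 }, Right { 3/2 2 } → simplest 47/32
BBRRBBBB: Left { 0 1 5/4 11/8 23/16 47/32 }, Right { 3/2 2 } → simplest 95/64
BBRRBBBBB: Left { 0 1 5/4 11/8 23/16 47/32 95/64 }, Right { 3/2 2 } → simplest 191/128
BBRRBBBBBB: Left { 0 1 5/4 11/8 23/16 47/32 95/64 191/128 }, Right { 3/2 2 } → simplest 383/256
BBRRBBBBBBB: Left { 0 1 5/4 11/8 23/16 47/32 95/64 191/128 383/256 }, Right { 3/2 2 } → simplest 767/512
BBRRBBBBBBBR: Left { 0 1 5/4 11/8 23/16 47/32 95/64 191/128 383/256 }, Right { 767/512 3/2 2 } → simplest 1533/1024
BBRRBBBBBBBRR: Left { 0 1 5/4 11/8 23/16 47/32 95/64 191/128 383/256 }, Right { 1533/1024 767/512 3/2 2 } → simplest 3065/2048
BBRRBBBBBBBRRR: Left { 0 1 5/4 11/8 23/16 47/32 95/64 191/128 383/256 }, Right { 3065/2048 1533/1024 767/512 3/2 2 } → simplest 6129/4096
BBRRBBBBBBBRRRR: Left { 0 1 5/4 11/8 23/16 47/32 95/64 191/128 383/256 }, Right { 6129/4096 3065/2048 1533/1024 767/512 3/2 2 } → simplest 12257/8192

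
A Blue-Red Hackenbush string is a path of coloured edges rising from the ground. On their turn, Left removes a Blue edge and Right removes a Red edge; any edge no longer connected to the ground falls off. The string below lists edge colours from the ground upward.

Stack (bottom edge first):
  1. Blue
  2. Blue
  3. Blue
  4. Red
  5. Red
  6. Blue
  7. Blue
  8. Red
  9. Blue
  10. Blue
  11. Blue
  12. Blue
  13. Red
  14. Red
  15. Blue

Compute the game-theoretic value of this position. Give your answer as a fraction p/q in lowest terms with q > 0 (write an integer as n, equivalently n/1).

9971/4096

B: Left { 0 }, Right { (no moves) } gives simplest 1
BB: Left { 0 1 }, Right { (no moves) } gives simplest 2
BBB: Left { 0 1 2 }, Right { (no moves) } gives simplest 3
BBBR: Left { 0 1 2 }, Right { 3 } gives simplest 5/2
BBBRR: Left { 0 1 2 }, Right { 5/2 3 } gives simplest 9/4
BBBRRB: Left { 0 1 2 9/4 }, Right { 5/2 3 } gives simplest 19/8
BBBRRBB: Left { 0 1 2 9/4 19/8 }, Right { 5/2 3 } gives simplest 39/16
BBBRRBBR: Left { 0 1 2 9/4 19/8 }, Right { 39/16 5/2 3 } gives simplest 77/32
BBBRRBBRB: Left { 0 1 2 9/4 19/8 77/32 }, Right { 39/16 5/2 3 } gives simplest 155/64
BBBRRBBRBB: Left { 0 1 2 9/4 19/8 77/32 155/64 }, Right { 39/16 5/2 3 } gives simplest 311/128
BBBRRBBRBBB: Left { 0 1 2 9/4 19/8 77/32 155/64 311/128 }, Right { 39/16 5/2 3 } gives simplest 623/256
BBBRRBBRBBBB: Left { 0 1 2 9/4 19/8 77/32 155/64 311/128 623/256 }, Right { 39/16 5/2 3 } gives simplest 1247/512
BBBRRBBRBBBBR: Left { 0 1 2 9/4 19/8 77/32 155/64 311/128 623/256 }, Right { 1247/512 39/16 5/2 3 } gives simplest 2493/1024
BBBRRBBRBBBBRR: Left { 0 1 2 9/4 19/8 77/32 155/64 311/128 623/256 }, Right { 2493/1024 1247/512 39/16 5/2 3 } gives simplest 4985/2048
BBBRRBBRBBBBRRB: Left { 0 1 2 9/4 19/8 77/32 155/64 311/128 623/256 4985/2048 }, Right { 2493/1024 1247/512 39/16 5/2 3 } gives simplest 9971/4096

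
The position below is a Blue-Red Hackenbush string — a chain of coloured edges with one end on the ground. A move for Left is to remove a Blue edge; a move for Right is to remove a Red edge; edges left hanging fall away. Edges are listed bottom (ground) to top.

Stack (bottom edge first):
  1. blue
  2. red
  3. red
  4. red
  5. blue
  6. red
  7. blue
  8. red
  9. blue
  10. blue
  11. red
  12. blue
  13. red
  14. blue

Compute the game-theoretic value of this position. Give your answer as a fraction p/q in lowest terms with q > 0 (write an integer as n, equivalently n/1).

Build g(s[:k]) for k = 1..14, string s = blue red red red blue red blue red blue blue red blue red blue.
step 1: add blue to get b; options L={ 0 } R={ ∅ } — 1
step 2: add red to get br; options L={ 0 } R={ 1 } — 1/2
step 3: add red to get brr; options L={ 0 } R={ 1/2, 1 } — 1/4
step 4: add red to get brrr; options L={ 0 } R={ 1/4, 1/2, 1 } — 1/8
step 5: add blue to get brrrb; options L={ 0, 1/8 } R={ 1/4, 1/2, 1 } — 3/16
step 6: add red to get brrrbr; options L={ 0, 1/8 } R={ 3/16, 1/4, 1/2, 1 } — 5/32
step 7: add blue to get brrrbrb; options L={ 0, 1/8, 5/32 } R={ 3/16, 1/4, 1/2, 1 } — 11/64
step 8: add red to get brrrbrbr; options L={ 0, 1/8, 5/32 } R={ 11/64, 3/16, 1/4, 1/2, 1 } — 21/128
step 9: add blue to get brrrbrbrb; options L={ 0, 1/8, 5/32, 21/128 } R={ 11/64, 3/16, 1/4, 1/2, 1 } — 43/256
step 10: add blue to get brrrbrbrbb; options L={ 0, 1/8, 5/32, 21/128, 43/256 } R={ 11/64, 3/16, 1/4, 1/2, 1 } — 87/512
step 11: add red to get brrrbrbrbbr; options L={ 0, 1/8, 5/32, 21/128, 43/256 } R={ 87/512, 11/64, 3/16, 1/4, 1/2, 1 } — 173/1024
step 12: add blue to get brrrbrbrbbrb; options L={ 0, 1/8, 5/32, 21/128, 43/256, 173/1024 } R={ 87/512, 11/64, 3/16, 1/4, 1/2, 1 } — 347/2048
step 13: add red to get brrrbrbrbbrbr; options L={ 0, 1/8, 5/32, 21/128, 43/256, 173/1024 } R={ 347/2048, 87/512, 11/64, 3/16, 1/4, 1/2, 1 } — 693/4096
step 14: add blue to get brrrbrbrbbrbrb; options L={ 0, 1/8, 5/32, 21/128, 43/256, 173/1024, 693/4096 } R={ 347/2048, 87/512, 11/64, 3/16, 1/4, 1/2, 1 } — 1387/8192

1387/8192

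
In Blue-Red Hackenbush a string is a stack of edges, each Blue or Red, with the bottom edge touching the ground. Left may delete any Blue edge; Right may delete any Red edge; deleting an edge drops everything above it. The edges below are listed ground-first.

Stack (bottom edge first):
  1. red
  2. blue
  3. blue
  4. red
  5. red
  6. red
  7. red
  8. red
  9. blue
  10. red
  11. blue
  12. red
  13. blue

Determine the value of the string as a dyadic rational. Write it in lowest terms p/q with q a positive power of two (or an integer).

Recurse on prefixes of the 13-edge string red blue blue red red red red red blue red blue red blue:
step 1: add red to get r; options L={ ∅ } R={ 0 } => -1
step 2: add blue to get rb; options L={ -1 } R={ 0 } => -1/2
step 3: add blue to get rbb; options L={ -1 -1/2 } R={ 0 } => -1/4
step 4: add red to get rbbr; options L={ -1 -1/2 } R={ -1/4 0 } => -3/8
step 5: add red to get rbbrr; options L={ -1 -1/2 } R={ -3/8 -1/4 0 } => -7/16
step 6: add red to get rbbrrr; options L={ -1 -1/2 } R={ -7/16 -3/8 -1/4 0 } => -15/32
step 7: add red to get rbbrrrr; options L={ -1 -1/2 } R={ -15/32 -7/16 -3/8 -1/4 0 } => -31/64
step 8: add red to get rbbrrrrr; options L={ -1 -1/2 } R={ -31/64 -15/32 -7/16 -3/8 -1/4 0 } => -63/128
step 9: add blue to get rbbrrrrrb; options L={ -1 -1/2 -63/128 } R={ -31/64 -15/32 -7/16 -3/8 -1/4 0 } => -125/256
step 10: add red to get rbbrrrrrbr; options L={ -1 -1/2 -63/128 } R={ -125/256 -31/64 -15/32 -7/16 -3/8 -1/4 0 } => -251/512
step 11: add blue to get rbbrrrrrbrb; options L={ -1 -1/2 -63/128 -251/512 } R={ -125/256 -31/64 -15/32 -7/16 -3/8 -1/4 0 } => -501/1024
step 12: add red to get rbbrrrrrbrbr; options L={ -1 -1/2 -63/128 -251/512 } R={ -501/1024 -125/256 -31/64 -15/32 -7/16 -3/8 -1/4 0 } => -1003/2048
step 13: add blue to get rbbrrrrrbrbrb; options L={ -1 -1/2 -63/128 -251/512 -1003/2048 } R={ -501/1024 -125/256 -31/64 -15/32 -7/16 -3/8 -1/4 0 } => -2005/4096

-2005/4096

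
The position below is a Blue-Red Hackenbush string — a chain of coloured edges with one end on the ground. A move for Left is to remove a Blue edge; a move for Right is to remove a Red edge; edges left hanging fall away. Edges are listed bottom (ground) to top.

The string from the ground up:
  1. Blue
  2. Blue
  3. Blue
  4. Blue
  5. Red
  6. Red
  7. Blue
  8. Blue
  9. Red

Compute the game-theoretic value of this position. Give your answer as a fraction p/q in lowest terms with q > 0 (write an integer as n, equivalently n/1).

Build v(s[:k]) for k = 1..9, string s = Blue Blue Blue Blue Red Red Blue Blue Red.
step 1: add Blue to get B; options L={ 0 } R={ ∅ } => 1
step 2: add Blue to get BB; options L={ 0 1 } R={ ∅ } => 2
step 3: add Blue to get BBB; options L={ 0 1 2 } R={ ∅ } => 3
step 4: add Blue to get BBBB; options L={ 0 1 2 3 } R={ ∅ } => 4
step 5: add Red to get BBBBR; options L={ 0 1 2 3 } R={ 4 } => 7/2
step 6: add Red to get BBBBRR; options L={ 0 1 2 3 } R={ 7/2 4 } => 13/4
step 7: add Blue to get BBBBRRB; options L={ 0 1 2 3 13/4 } R={ 7/2 4 } => 27/8
step 8: add Blue to get BBBBRRBB; options L={ 0 1 2 3 13/4 27/8 } R={ 7/2 4 } => 55/16
step 9: add Red to get BBBBRRBBR; options L={ 0 1 2 3 13/4 27/8 } R={ 55/16 7/2 4 } => 109/32

109/32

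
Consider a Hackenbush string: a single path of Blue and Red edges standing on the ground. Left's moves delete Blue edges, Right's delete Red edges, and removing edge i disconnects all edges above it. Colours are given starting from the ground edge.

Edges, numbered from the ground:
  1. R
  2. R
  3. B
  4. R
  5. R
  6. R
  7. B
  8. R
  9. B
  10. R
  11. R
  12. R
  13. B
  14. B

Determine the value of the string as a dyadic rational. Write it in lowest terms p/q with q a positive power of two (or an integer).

g_1 [R]  L=[(no moves)]  R=[0]  = -1
g_2 [RR]  L=[(no moves)]  R=[-1, 0]  = -2
g_3 [RRB]  L=[-2]  R=[-1, 0]  = -3/2
g_4 [RRBR]  L=[-2]  R=[-3/2, -1, 0]  = -7/4
g_5 [RRBRR]  L=[-2]  R=[-7/4, -3/2, -1, 0]  = -15/8
g_6 [RRBRRR]  L=[-2]  R=[-15/8, -7/4, -3/2, -1, 0]  = -31/16
g_7 [RRBRRRB]  L=[-2, -31/16]  R=[-15/8, -7/4, -3/2, -1, 0]  = -61/32
g_8 [RRBRRRBR]  L=[-2, -31/16]  R=[-61/32, -15/8, -7/4, -3/2, -1, 0]  = -123/64
g_9 [RRBRRRBRB]  L=[-2, -31/16, -123/64]  R=[-61/32, -15/8, -7/4, -3/2, -1, 0]  = -245/128
g_10 [RRBRRRBRBR]  L=[-2, -31/16, -123/64]  R=[-245/128, -61/32, -15/8, -7/4, -3/2, -1, 0]  = -491/256
g_11 [RRBRRRBRBRR]  L=[-2, -31/16, -123/64]  R=[-491/256, -245/128, -61/32, -15/8, -7/4, -3/2, -1, 0]  = -983/512
g_12 [RRBRRRBRBRRR]  L=[-2, -31/16, -123/64]  R=[-983/512, -491/256, -245/128, -61/32, -15/8, -7/4, -3/2, -1, 0]  = -1967/1024
g_13 [RRBRRRBRBRRRB]  L=[-2, -31/16, -123/64, -1967/1024]  R=[-983/512, -491/256, -245/128, -61/32, -15/8, -7/4, -3/2, -1, 0]  = -3933/2048
g_14 [RRBRRRBRBRRRBB]  L=[-2, -31/16, -123/64, -1967/1024, -3933/2048]  R=[-983/512, -491/256, -245/128, -61/32, -15/8, -7/4, -3/2, -1, 0]  = -7865/4096

-7865/4096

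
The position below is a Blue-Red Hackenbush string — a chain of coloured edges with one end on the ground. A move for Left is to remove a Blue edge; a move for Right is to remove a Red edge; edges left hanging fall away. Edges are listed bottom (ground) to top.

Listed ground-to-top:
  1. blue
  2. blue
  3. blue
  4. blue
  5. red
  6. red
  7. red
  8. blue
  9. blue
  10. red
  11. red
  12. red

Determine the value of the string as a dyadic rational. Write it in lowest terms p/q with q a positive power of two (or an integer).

Recurse on prefixes of the 12-edge string blue blue blue blue red red red blue blue red red red:
step 1: add blue to get b; options L={ 0 } R={  } ⇒ 1
step 2: add blue to get bb; options L={ 0,1 } R={  } ⇒ 2
step 3: add blue to get bbb; options L={ 0,1,2 } R={  } ⇒ 3
step 4: add blue to get bbbb; options L={ 0,1,2,3 } R={  } ⇒ 4
step 5: add red to get bbbbr; options L={ 0,1,2,3 } R={ 4 } ⇒ 7/2
step 6: add red to get bbbbrr; options L={ 0,1,2,3 } R={ 7/2,4 } ⇒ 13/4
step 7: add red to get bbbbrrr; options L={ 0,1,2,3 } R={ 13/4,7/2,4 } ⇒ 25/8
step 8: add blue to get bbbbrrrb; options L={ 0,1,2,3,25/8 } R={ 13/4,7/2,4 } ⇒ 51/16
step 9: add blue to get bbbbrrrbb; options L={ 0,1,2,3,25/8,51/16 } R={ 13/4,7/2,4 } ⇒ 103/32
step 10: add red to get bbbbrrrbbr; options L={ 0,1,2,3,25/8,51/16 } R={ 103/32,13/4,7/2,4 } ⇒ 205/64
step 11: add red to get bbbbrrrbbrr; options L={ 0,1,2,3,25/8,51/16 } R={ 205/64,103/32,13/4,7/2,4 } ⇒ 409/128
step 12: add red to get bbbbrrrbbrrr; options L={ 0,1,2,3,25/8,51/16 } R={ 409/128,205/64,103/32,13/4,7/2,4 } ⇒ 817/256

817/256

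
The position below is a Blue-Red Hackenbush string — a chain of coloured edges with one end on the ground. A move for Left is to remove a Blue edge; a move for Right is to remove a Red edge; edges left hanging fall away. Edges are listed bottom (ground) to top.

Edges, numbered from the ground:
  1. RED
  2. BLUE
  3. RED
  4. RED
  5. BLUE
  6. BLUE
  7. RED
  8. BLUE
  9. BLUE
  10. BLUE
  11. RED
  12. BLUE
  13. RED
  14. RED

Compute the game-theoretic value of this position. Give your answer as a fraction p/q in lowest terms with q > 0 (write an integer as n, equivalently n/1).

edge 1 of 14 (RED): {  | 0 } → -1
edge 2 of 14 (BLUE): { -1 | 0 } → -1/2
edge 3 of 14 (RED): { -1 | -1/2, 0 } → -3/4
edge 4 of 14 (RED): { -1 | -3/4, -1/2, 0 } → -7/8
edge 5 of 14 (BLUE): { -1, -7/8 | -3/4, -1/2, 0 } → -13/16
edge 6 of 14 (BLUE): { -1, -7/8, -13/16 | -3/4, -1/2, 0 } → -25/32
edge 7 of 14 (RED): { -1, -7/8, -13/16 | -25/32, -3/4, -1/2, 0 } → -51/64
edge 8 of 14 (BLUE): { -1, -7/8, -13/16, -51/64 | -25/32, -3/4, -1/2, 0 } → -101/128
edge 9 of 14 (BLUE): { -1, -7/8, -13/16, -51/64, -101/128 | -25/32, -3/4, -1/2, 0 } → -201/256
edge 10 of 14 (BLUE): { -1, -7/8, -13/16, -51/64, -101/128, -201/256 | -25/32, -3/4, -1/2, 0 } → -401/512
edge 11 of 14 (RED): { -1, -7/8, -13/16, -51/64, -101/128, -201/256 | -401/512, -25/32, -3/4, -1/2, 0 } → -803/1024
edge 12 of 14 (BLUE): { -1, -7/8, -13/16, -51/64, -101/128, -201/256, -803/1024 | -401/512, -25/32, -3/4, -1/2, 0 } → -1605/2048
edge 13 of 14 (RED): { -1, -7/8, -13/16, -51/64, -101/128, -201/256, -803/1024 | -1605/2048, -401/512, -25/32, -3/4, -1/2, 0 } → -3211/4096
edge 14 of 14 (RED): { -1, -7/8, -13/16, -51/64, -101/128, -201/256, -803/1024 | -3211/4096, -1605/2048, -401/512, -25/32, -3/4, -1/2, 0 } → -6423/8192

-6423/8192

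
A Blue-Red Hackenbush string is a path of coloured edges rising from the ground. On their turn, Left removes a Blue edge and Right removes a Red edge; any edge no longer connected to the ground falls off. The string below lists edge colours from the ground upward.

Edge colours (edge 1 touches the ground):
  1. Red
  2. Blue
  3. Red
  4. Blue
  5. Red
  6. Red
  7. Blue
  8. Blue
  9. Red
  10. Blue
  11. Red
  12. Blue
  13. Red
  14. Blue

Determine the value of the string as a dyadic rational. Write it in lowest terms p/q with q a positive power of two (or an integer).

-5717/8192

R: Left { · }, Right { 0 } ⇒ simplest -1
RB: Left { -1 }, Right { 0 } ⇒ simplest -1/2
RBR: Left { -1 }, Right { -1/2,0 } ⇒ simplest -3/4
RBRB: Left { -1,-3/4 }, Right { -1/2,0 } ⇒ simplest -5/8
RBRBR: Left { -1,-3/4 }, Right { -5/8,-1/2,0 } ⇒ simplest -11/16
RBRBRR: Left { -1,-3/4 }, Right { -11/16,-5/8,-1/2,0 } ⇒ simplest -23/32
RBRBRRB: Left { -1,-3/4,-23/32 }, Right { -11/16,-5/8,-1/2,0 } ⇒ simplest -45/64
RBRBRRBB: Left { -1,-3/4,-23/32,-45/64 }, Right { -11/16,-5/8,-1/2,0 } ⇒ simplest -89/128
RBRBRRBBR: Left { -1,-3/4,-23/32,-45/64 }, Right { -89/128,-11/16,-5/8,-1/2,0 } ⇒ simplest -179/256
RBRBRRBBRB: Left { -1,-3/4,-23/32,-45/64,-179/256 }, Right { -89/128,-11/16,-5/8,-1/2,0 } ⇒ simplest -357/512
RBRBRRBBRBR: Left { -1,-3/4,-23/32,-45/64,-179/256 }, Right { -357/512,-89/128,-11/16,-5/8,-1/2,0 } ⇒ simplest -715/1024
RBRBRRBBRBRB: Left { -1,-3/4,-23/32,-45/64,-179/256,-715/1024 }, Right { -357/512,-89/128,-11/16,-5/8,-1/2,0 } ⇒ simplest -1429/2048
RBRBRRBBRBRBR: Left { -1,-3/4,-23/32,-45/64,-179/256,-715/1024 }, Right { -1429/2048,-357/512,-89/128,-11/16,-5/8,-1/2,0 } ⇒ simplest -2859/4096
RBRBRRBBRBRBRB: Left { -1,-3/4,-23/32,-45/64,-179/256,-715/1024,-2859/4096 }, Right { -1429/2048,-357/512,-89/128,-11/16,-5/8,-1/2,0 } ⇒ simplest -5717/8192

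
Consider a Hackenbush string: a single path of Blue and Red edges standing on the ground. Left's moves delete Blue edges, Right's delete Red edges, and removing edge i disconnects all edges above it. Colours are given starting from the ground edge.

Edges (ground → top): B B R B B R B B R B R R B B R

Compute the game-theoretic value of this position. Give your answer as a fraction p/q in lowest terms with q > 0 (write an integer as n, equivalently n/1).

15181/8192

B: Left { 0 }, Right { · } so simplest 1
BB: Left { 0 1 }, Right { · } so simplest 2
BBR: Left { 0 1 }, Right { 2 } so simplest 3/2
BBRB: Left { 0 1 3/2 }, Right { 2 } so simplest 7/4
BBRBB: Left { 0 1 3/2 7/4 }, Right { 2 } so simplest 15/8
BBRBBR: Left { 0 1 3/2 7/4 }, Right { 15/8 2 } so simplest 29/16
BBRBBRB: Left { 0 1 3/2 7/4 29/16 }, Right { 15/8 2 } so simplest 59/32
BBRBBRBB: Left { 0 1 3/2 7/4 29/16 59/32 }, Right { 15/8 2 } so simplest 119/64
BBRBBRBBR: Left { 0 1 3/2 7/4 29/16 59/32 }, Right { 119/64 15/8 2 } so simplest 237/128
BBRBBRBBRB: Left { 0 1 3/2 7/4 29/16 59/32 237/128 }, Right { 119/64 15/8 2 } so simplest 475/256
BBRBBRBBRBR: Left { 0 1 3/2 7/4 29/16 59/32 237/128 }, Right { 475/256 119/64 15/8 2 } so simplest 949/512
BBRBBRBBRBRR: Left { 0 1 3/2 7/4 29/16 59/32 237/128 }, Right { 949/512 475/256 119/64 15/8 2 } so simplest 1897/1024
BBRBBRBBRBRRB: Left { 0 1 3/2 7/4 29/16 59/32 237/128 1897/1024 }, Right { 949/512 475/256 119/64 15/8 2 } so simplest 3795/2048
BBRBBRBBRBRRBB: Left { 0 1 3/2 7/4 29/16 59/32 237/128 1897/1024 3795/2048 }, Right { 949/512 475/256 119/64 15/8 2 } so simplest 7591/4096
BBRBBRBBRBRRBBR: Left { 0 1 3/2 7/4 29/16 59/32 237/128 1897/1024 3795/2048 }, Right { 7591/4096 949/512 475/256 119/64 15/8 2 } so simplest 15181/8192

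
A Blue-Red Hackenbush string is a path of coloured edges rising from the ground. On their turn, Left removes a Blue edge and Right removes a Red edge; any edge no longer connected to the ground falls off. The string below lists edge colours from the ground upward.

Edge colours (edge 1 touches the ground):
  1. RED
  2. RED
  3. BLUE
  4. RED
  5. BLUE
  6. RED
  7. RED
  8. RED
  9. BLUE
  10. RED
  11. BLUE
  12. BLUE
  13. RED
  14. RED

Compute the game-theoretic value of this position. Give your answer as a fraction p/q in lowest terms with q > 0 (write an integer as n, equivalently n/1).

1 of 14 · R · max L −∞ · min R 0 -> -1
2 of 14 · RR · max L −∞ · min R -1 -> -2
3 of 14 · RRB · max L -2 · min R -1 -> -3/2
4 of 14 · RRBR · max L -2 · min R -3/2 -> -7/4
5 of 14 · RRBRB · max L -7/4 · min R -3/2 -> -13/8
6 of 14 · RRBRBR · max L -7/4 · min R -13/8 -> -27/16
7 of 14 · RRBRBRR · max L -7/4 · min R -27/16 -> -55/32
8 of 14 · RRBRBRRR · max L -7/4 · min R -55/32 -> -111/64
9 of 14 · RRBRBRRRB · max L -111/64 · min R -55/32 -> -221/128
10 of 14 · RRBRBRRRBR · max L -111/64 · min R -221/128 -> -443/256
11 of 14 · RRBRBRRRBRB · max L -443/256 · min R -221/128 -> -885/512
12 of 14 · RRBRBRRRBRBB · max L -885/512 · min R -221/128 -> -1769/1024
13 of 14 · RRBRBRRRBRBBR · max L -885/512 · min R -1769/1024 -> -3539/2048
14 of 14 · RRBRBRRRBRBBRR · max L -885/512 · min R -3539/2048 -> -7079/4096

-7079/4096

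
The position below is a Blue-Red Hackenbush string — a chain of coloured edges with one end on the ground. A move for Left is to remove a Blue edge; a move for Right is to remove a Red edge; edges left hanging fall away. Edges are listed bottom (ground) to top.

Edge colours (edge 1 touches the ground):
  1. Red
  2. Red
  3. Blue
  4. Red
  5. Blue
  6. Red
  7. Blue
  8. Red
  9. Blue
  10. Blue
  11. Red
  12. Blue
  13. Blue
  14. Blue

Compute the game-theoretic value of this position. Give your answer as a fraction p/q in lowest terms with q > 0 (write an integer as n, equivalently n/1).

R: Left { · }, Right { 0 } = simplest -1
RR: Left { · }, Right { -1 0 } = simplest -2
RRB: Left { -2 }, Right { -1 0 } = simplest -3/2
RRBR: Left { -2 }, Right { -3/2 -1 0 } = simplest -7/4
RRBRB: Left { -2 -7/4 }, Right { -3/2 -1 0 } = simplest -13/8
RRBRBR: Left { -2 -7/4 }, Right { -13/8 -3/2 -1 0 } = simplest -27/16
RRBRBRB: Left { -2 -7/4 -27/16 }, Right { -13/8 -3/2 -1 0 } = simplest -53/32
RRBRBRBR: Left { -2 -7/4 -27/16 }, Right { -53/32 -13/8 -3/2 -1 0 } = simplest -107/64
RRBRBRBRB: Left { -2 -7/4 -27/16 -107/64 }, Right { -53/32 -13/8 -3/2 -1 0 } = simplest -213/128
RRBRBRBRBB: Left { -2 -7/4 -27/16 -107/64 -213/128 }, Right { -53/32 -13/8 -3/2 -1 0 } = simplest -425/256
RRBRBRBRBBR: Left { -2 -7/4 -27/16 -107/64 -213/128 }, Right { -425/256 -53/32 -13/8 -3/2 -1 0 } = simplest -851/512
RRBRBRBRBBRB: Left { -2 -7/4 -27/16 -107/64 -213/128 -851/512 }, Right { -425/256 -53/32 -13/8 -3/2 -1 0 } = simplest -1701/1024
RRBRBRBRBBRBB: Left { -2 -7/4 -27/16 -107/64 -213/128 -851/512 -1701/1024 }, Right { -425/256 -53/32 -13/8 -3/2 -1 0 } = simplest -3401/2048
RRBRBRBRBBRBBB: Left { -2 -7/4 -27/16 -107/64 -213/128 -851/512 -1701/1024 -3401/2048 }, Right { -425/256 -53/32 -13/8 -3/2 -1 0 } = simplest -6801/4096

-6801/4096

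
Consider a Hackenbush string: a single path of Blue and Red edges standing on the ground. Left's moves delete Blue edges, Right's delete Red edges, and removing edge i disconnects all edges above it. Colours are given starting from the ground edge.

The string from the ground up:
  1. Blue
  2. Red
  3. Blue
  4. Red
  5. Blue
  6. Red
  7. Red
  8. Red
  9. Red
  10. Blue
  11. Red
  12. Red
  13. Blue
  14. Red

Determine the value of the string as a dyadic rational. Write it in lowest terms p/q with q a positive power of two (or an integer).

edge 1 of 14 (Blue): { 0 | (no moves) } = 1
edge 2 of 14 (Red): { 0 | 1 } = 1/2
edge 3 of 14 (Blue): { 0,1/2 | 1 } = 3/4
edge 4 of 14 (Red): { 0,1/2 | 3/4,1 } = 5/8
edge 5 of 14 (Blue): { 0,1/2,5/8 | 3/4,1 } = 11/16
edge 6 of 14 (Red): { 0,1/2,5/8 | 11/16,3/4,1 } = 21/32
edge 7 of 14 (Red): { 0,1/2,5/8 | 21/32,11/16,3/4,1 } = 41/64
edge 8 of 14 (Red): { 0,1/2,5/8 | 41/64,21/32,11/16,3/4,1 } = 81/128
edge 9 of 14 (Red): { 0,1/2,5/8 | 81/128,41/64,21/32,11/16,3/4,1 } = 161/256
edge 10 of 14 (Blue): { 0,1/2,5/8,161/256 | 81/128,41/64,21/32,11/16,3/4,1 } = 323/512
edge 11 of 14 (Red): { 0,1/2,5/8,161/256 | 323/512,81/128,41/64,21/32,11/16,3/4,1 } = 645/1024
edge 12 of 14 (Red): { 0,1/2,5/8,161/256 | 645/1024,323/512,81/128,41/64,21/32,11/16,3/4,1 } = 1289/2048
edge 13 of 14 (Blue): { 0,1/2,5/8,161/256,1289/2048 | 645/1024,323/512,81/128,41/64,21/32,11/16,3/4,1 } = 2579/4096
edge 14 of 14 (Red): { 0,1/2,5/8,161/256,1289/2048 | 2579/4096,645/1024,323/512,81/128,41/64,21/32,11/16,3/4,1 } = 5157/8192

5157/8192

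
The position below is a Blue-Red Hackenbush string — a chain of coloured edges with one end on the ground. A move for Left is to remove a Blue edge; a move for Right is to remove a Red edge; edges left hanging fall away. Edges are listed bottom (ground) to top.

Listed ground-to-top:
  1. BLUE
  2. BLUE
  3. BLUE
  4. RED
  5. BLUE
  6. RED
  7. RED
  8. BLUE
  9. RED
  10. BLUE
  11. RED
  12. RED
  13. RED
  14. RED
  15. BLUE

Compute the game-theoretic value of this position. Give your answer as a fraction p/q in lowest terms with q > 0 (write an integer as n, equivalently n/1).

Recurse on prefixes of the 15-edge string BLUE BLUE BLUE RED BLUE RED RED BLUE RED BLUE RED RED RED RED BLUE:
step 1: add BLUE to get B; options L={ 0 } R={  } gives 1
step 2: add BLUE to get BB; options L={ 0,1 } R={  } gives 2
step 3: add BLUE to get BBB; options L={ 0,1,2 } R={  } gives 3
step 4: add RED to get BBBR; options L={ 0,1,2 } R={ 3 } gives 5/2
step 5: add BLUE to get BBBRB; options L={ 0,1,2,5/2 } R={ 3 } gives 11/4
step 6: add RED to get BBBRBR; options L={ 0,1,2,5/2 } R={ 11/4,3 } gives 21/8
step 7: add RED to get BBBRBRR; options L={ 0,1,2,5/2 } R={ 21/8,11/4,3 } gives 41/16
step 8: add BLUE to get BBBRBRRB; options L={ 0,1,2,5/2,41/16 } R={ 21/8,11/4,3 } gives 83/32
step 9: add RED to get BBBRBRRBR; options L={ 0,1,2,5/2,41/16 } R={ 83/32,21/8,11/4,3 } gives 165/64
step 10: add BLUE to get BBBRBRRBRB; options L={ 0,1,2,5/2,41/16,165/64 } R={ 83/32,21/8,11/4,3 } gives 331/128
step 11: add RED to get BBBRBRRBRBR; options L={ 0,1,2,5/2,41/16,165/64 } R={ 331/128,83/32,21/8,11/4,3 } gives 661/256
step 12: add RED to get BBBRBRRBRBRR; options L={ 0,1,2,5/2,41/16,165/64 } R={ 661/256,331/128,83/32,21/8,11/4,3 } gives 1321/512
step 13: add RED to get BBBRBRRBRBRRR; options L={ 0,1,2,5/2,41/16,165/64 } R={ 1321/512,661/256,331/128,83/32,21/8,11/4,3 } gives 2641/1024
step 14: add RED to get BBBRBRRBRBRRRR; options L={ 0,1,2,5/2,41/16,165/64 } R={ 2641/1024,1321/512,661/256,331/128,83/32,21/8,11/4,3 } gives 5281/2048
step 15: add BLUE to get BBBRBRRBRBRRRRB; options L={ 0,1,2,5/2,41/16,165/64,5281/2048 } R={ 2641/1024,1321/512,661/256,331/128,83/32,21/8,11/4,3 } gives 10563/4096

10563/4096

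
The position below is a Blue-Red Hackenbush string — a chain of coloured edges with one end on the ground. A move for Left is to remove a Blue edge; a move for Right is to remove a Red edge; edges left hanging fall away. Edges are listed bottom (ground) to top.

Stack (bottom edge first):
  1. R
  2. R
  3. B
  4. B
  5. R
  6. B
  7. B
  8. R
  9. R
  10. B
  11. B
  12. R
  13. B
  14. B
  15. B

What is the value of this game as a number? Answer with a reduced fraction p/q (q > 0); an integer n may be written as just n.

edge 1 of 15 (R): { ∅ | 0 } = -1
edge 2 of 15 (R): { ∅ | -1; 0 } = -2
edge 3 of 15 (B): { -2 | -1; 0 } = -3/2
edge 4 of 15 (B): { -2; -3/2 | -1; 0 } = -5/4
edge 5 of 15 (R): { -2; -3/2 | -5/4; -1; 0 } = -11/8
edge 6 of 15 (B): { -2; -3/2; -11/8 | -5/4; -1; 0 } = -21/16
edge 7 of 15 (B): { -2; -3/2; -11/8; -21/16 | -5/4; -1; 0 } = -41/32
edge 8 of 15 (R): { -2; -3/2; -11/8; -21/16 | -41/32; -5/4; -1; 0 } = -83/64
edge 9 of 15 (R): { -2; -3/2; -11/8; -21/16 | -83/64; -41/32; -5/4; -1; 0 } = -167/128
edge 10 of 15 (B): { -2; -3/2; -11/8; -21/16; -167/128 | -83/64; -41/32; -5/4; -1; 0 } = -333/256
edge 11 of 15 (B): { -2; -3/2; -11/8; -21/16; -167/128; -333/256 | -83/64; -41/32; -5/4; -1; 0 } = -665/512
edge 12 of 15 (R): { -2; -3/2; -11/8; -21/16; -167/128; -333/256 | -665/512; -83/64; -41/32; -5/4; -1; 0 } = -1331/1024
edge 13 of 15 (B): { -2; -3/2; -11/8; -21/16; -167/128; -333/256; -1331/1024 | -665/512; -83/64; -41/32; -5/4; -1; 0 } = -2661/2048
edge 14 of 15 (B): { -2; -3/2; -11/8; -21/16; -167/128; -333/256; -1331/1024; -2661/2048 | -665/512; -83/64; -41/32; -5/4; -1; 0 } = -5321/4096
edge 15 of 15 (B): { -2; -3/2; -11/8; -21/16; -167/128; -333/256; -1331/1024; -2661/2048; -5321/4096 | -665/512; -83/64; -41/32; -5/4; -1; 0 } = -10641/8192

-10641/8192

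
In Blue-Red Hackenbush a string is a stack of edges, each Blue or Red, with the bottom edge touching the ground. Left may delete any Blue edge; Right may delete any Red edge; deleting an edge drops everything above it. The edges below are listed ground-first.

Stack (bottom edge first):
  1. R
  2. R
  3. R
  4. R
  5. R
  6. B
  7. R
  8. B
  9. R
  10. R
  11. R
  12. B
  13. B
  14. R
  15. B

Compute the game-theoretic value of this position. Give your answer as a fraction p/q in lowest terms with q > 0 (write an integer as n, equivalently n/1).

-4837/1024

R: Left {  }, Right { 0 } gives simplest -1
RR: Left {  }, Right { -1,0 } gives simplest -2
RRR: Left {  }, Right { -2,-1,0 } gives simplest -3
RRRR: Left {  }, Right { -3,-2,-1,0 } gives simplest -4
RRRRR: Left {  }, Right { -4,-3,-2,-1,0 } gives simplest -5
RRRRRB: Left { -5 }, Right { -4,-3,-2,-1,0 } gives simplest -9/2
RRRRRBR: Left { -5 }, Right { -9/2,-4,-3,-2,-1,0 } gives simplest -19/4
RRRRRBRB: Left { -5,-19/4 }, Right { -9/2,-4,-3,-2,-1,0 } gives simplest -37/8
RRRRRBRBR: Left { -5,-19/4 }, Right { -37/8,-9/2,-4,-3,-2,-1,0 } gives simplest -75/16
RRRRRBRBRR: Left { -5,-19/4 }, Right { -75/16,-37/8,-9/2,-4,-3,-2,-1,0 } gives simplest -151/32
RRRRRBRBRRR: Left { -5,-19/4 }, Right { -151/32,-75/16,-37/8,-9/2,-4,-3,-2,-1,0 } gives simplest -303/64
RRRRRBRBRRRB: Left { -5,-19/4,-303/64 }, Right { -151/32,-75/16,-37/8,-9/2,-4,-3,-2,-1,0 } gives simplest -605/128
RRRRRBRBRRRBB: Left { -5,-19/4,-303/64,-605/128 }, Right { -151/32,-75/16,-37/8,-9/2,-4,-3,-2,-1,0 } gives simplest -1209/256
RRRRRBRBRRRBBR: Left { -5,-19/4,-303/64,-605/128 }, Right { -1209/256,-151/32,-75/16,-37/8,-9/2,-4,-3,-2,-1,0 } gives simplest -2419/512
RRRRRBRBRRRBBRB: Left { -5,-19/4,-303/64,-605/128,-2419/512 }, Right { -1209/256,-151/32,-75/16,-37/8,-9/2,-4,-3,-2,-1,0 } gives simplest -4837/1024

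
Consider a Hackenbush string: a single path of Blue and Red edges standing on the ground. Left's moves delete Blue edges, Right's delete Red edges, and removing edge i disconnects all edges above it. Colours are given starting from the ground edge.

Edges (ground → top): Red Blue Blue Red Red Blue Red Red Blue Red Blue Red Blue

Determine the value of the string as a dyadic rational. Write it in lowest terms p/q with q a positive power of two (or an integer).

Prefix values for Red Blue Blue Red Red Blue Red Red Blue Red Blue Red Blue via {L|R} + simplicity:
step 1: add Red to get R; options L={ (no moves) } R={ 0 } => -1
step 2: add Blue to get RB; options L={ -1 } R={ 0 } => -1/2
step 3: add Blue to get RBB; options L={ -1; -1/2 } R={ 0 } => -1/4
step 4: add Red to get RBBR; options L={ -1; -1/2 } R={ -1/4; 0 } => -3/8
step 5: add Red to get RBBRR; options L={ -1; -1/2 } R={ -3/8; -1/4; 0 } => -7/16
step 6: add Blue to get RBBRRB; options L={ -1; -1/2; -7/16 } R={ -3/8; -1/4; 0 } => -13/32
step 7: add Red to get RBBRRBR; options L={ -1; -1/2; -7/16 } R={ -13/32; -3/8; -1/4; 0 } => -27/64
step 8: add Red to get RBBRRBRR; options L={ -1; -1/2; -7/16 } R={ -27/64; -13/32; -3/8; -1/4; 0 } => -55/128
step 9: add Blue to get RBBRRBRRB; options L={ -1; -1/2; -7/16; -55/128 } R={ -27/64; -13/32; -3/8; -1/4; 0 } => -109/256
step 10: add Red to get RBBRRBRRBR; options L={ -1; -1/2; -7/16; -55/128 } R={ -109/256; -27/64; -13/32; -3/8; -1/4; 0 } => -219/512
step 11: add Blue to get RBBRRBRRBRB; options L={ -1; -1/2; -7/16; -55/128; -219/512 } R={ -109/256; -27/64; -13/32; -3/8; -1/4; 0 } => -437/1024
step 12: add Red to get RBBRRBRRBRBR; options L={ -1; -1/2; -7/16; -55/128; -219/512 } R={ -437/1024; -109/256; -27/64; -13/32; -3/8; -1/4; 0 } => -875/2048
step 13: add Blue to get RBBRRBRRBRBRB; options L={ -1; -1/2; -7/16; -55/128; -219/512; -875/2048 } R={ -437/1024; -109/256; -27/64; -13/32; -3/8; -1/4; 0 } => -1749/4096

-1749/4096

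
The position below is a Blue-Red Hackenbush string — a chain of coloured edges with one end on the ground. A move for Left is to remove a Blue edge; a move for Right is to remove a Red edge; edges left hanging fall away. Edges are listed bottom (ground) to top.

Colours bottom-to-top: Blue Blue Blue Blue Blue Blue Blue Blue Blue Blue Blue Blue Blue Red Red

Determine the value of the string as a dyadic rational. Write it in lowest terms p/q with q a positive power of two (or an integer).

Recurse on prefixes of the 15-edge string Blue Blue Blue Blue Blue Blue Blue Blue Blue Blue Blue Blue Blue Red Red:
step 1: add Blue to get B; options L={ 0 } R={ none } gives 1
step 2: add Blue to get BB; options L={ 0, 1 } R={ none } gives 2
step 3: add Blue to get BBB; options L={ 0, 1, 2 } R={ none } gives 3
step 4: add Blue to get BBBB; options L={ 0, 1, 2, 3 } R={ none } gives 4
step 5: add Blue to get BBBBB; options L={ 0, 1, 2, 3, 4 } R={ none } gives 5
step 6: add Blue to get BBBBBB; options L={ 0, 1, 2, 3, 4, 5 } R={ none } gives 6
step 7: add Blue to get BBBBBBB; options L={ 0, 1, 2, 3, 4, 5, 6 } R={ none } gives 7
step 8: add Blue to get BBBBBBBB; options L={ 0, 1, 2, 3, 4, 5, 6, 7 } R={ none } gives 8
step 9: add Blue to get BBBBBBBBB; options L={ 0, 1, 2, 3, 4, 5, 6, 7, 8 } R={ none } gives 9
step 10: add Blue to get BBBBBBBBBB; options L={ 0, 1, 2, 3, 4, 5, 6, 7, 8, 9 } R={ none } gives 10
step 11: add Blue to get BBBBBBBBBBB; options L={ 0, 1, 2, 3, 4, 5, 6, 7, 8, 9, 10 } R={ none } gives 11
step 12: add Blue to get BBBBBBBBBBBB; options L={ 0, 1, 2, 3, 4, 5, 6, 7, 8, 9, 10, 11 } R={ none } gives 12
step 13: add Blue to get BBBBBBBBBBBBB; options L={ 0, 1, 2, 3, 4, 5, 6, 7, 8, 9, 10, 11, 12 } R={ none } gives 13
step 14: add Red to get BBBBBBBBBBBBBR; options L={ 0, 1, 2, 3, 4, 5, 6, 7, 8, 9, 10, 11, 12 } R={ 13 } gives 25/2
step 15: add Red to get BBBBBBBBBBBBBRR; options L={ 0, 1, 2, 3, 4, 5, 6, 7, 8, 9, 10, 11, 12 } R={ 25/2, 13 } gives 49/4

49/4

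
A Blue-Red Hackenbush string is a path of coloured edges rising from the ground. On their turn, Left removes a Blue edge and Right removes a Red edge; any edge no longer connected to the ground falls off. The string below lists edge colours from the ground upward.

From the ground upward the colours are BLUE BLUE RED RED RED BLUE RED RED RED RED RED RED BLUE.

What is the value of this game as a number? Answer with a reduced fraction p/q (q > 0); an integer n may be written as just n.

2307/2048

g_1 [B]  L=[0]  R=[—]  -> 1
g_2 [BB]  L=[0,1]  R=[—]  -> 2
g_3 [BBR]  L=[0,1]  R=[2]  -> 3/2
g_4 [BBRR]  L=[0,1]  R=[3/2,2]  -> 5/4
g_5 [BBRRR]  L=[0,1]  R=[5/4,3/2,2]  -> 9/8
g_6 [BBRRRB]  L=[0,1,9/8]  R=[5/4,3/2,2]  -> 19/16
g_7 [BBRRRBR]  L=[0,1,9/8]  R=[19/16,5/4,3/2,2]  -> 37/32
g_8 [BBRRRBRR]  L=[0,1,9/8]  R=[37/32,19/16,5/4,3/2,2]  -> 73/64
g_9 [BBRRRBRRR]  L=[0,1,9/8]  R=[73/64,37/32,19/16,5/4,3/2,2]  -> 145/128
g_10 [BBRRRBRRRR]  L=[0,1,9/8]  R=[145/128,73/64,37/32,19/16,5/4,3/2,2]  -> 289/256
g_11 [BBRRRBRRRRR]  L=[0,1,9/8]  R=[289/256,145/128,73/64,37/32,19/16,5/4,3/2,2]  -> 577/512
g_12 [BBRRRBRRRRRR]  L=[0,1,9/8]  R=[577/512,289/256,145/128,73/64,37/32,19/16,5/4,3/2,2]  -> 1153/1024
g_13 [BBRRRBRRRRRRB]  L=[0,1,9/8,1153/1024]  R=[577/512,289/256,145/128,73/64,37/32,19/16,5/4,3/2,2]  -> 2307/2048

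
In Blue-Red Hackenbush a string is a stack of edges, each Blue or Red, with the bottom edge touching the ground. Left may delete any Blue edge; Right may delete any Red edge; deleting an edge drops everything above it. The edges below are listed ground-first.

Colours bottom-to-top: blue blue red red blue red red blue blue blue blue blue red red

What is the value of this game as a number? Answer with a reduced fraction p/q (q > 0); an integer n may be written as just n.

Build g(s[:k]) for k = 1..14, string s = blue blue red red blue red red blue blue blue blue blue red red.
edge 1 of 14 (blue): { 0 | — } -> 1
edge 2 of 14 (blue): { 0, 1 | — } -> 2
edge 3 of 14 (red): { 0, 1 | 2 } -> 3/2
edge 4 of 14 (red): { 0, 1 | 3/2, 2 } -> 5/4
edge 5 of 14 (blue): { 0, 1, 5/4 | 3/2, 2 } -> 11/8
edge 6 of 14 (red): { 0, 1, 5/4 | 11/8, 3/2, 2 } -> 21/16
edge 7 of 14 (red): { 0, 1, 5/4 | 21/16, 11/8, 3/2, 2 } -> 41/32
edge 8 of 14 (blue): { 0, 1, 5/4, 41/32 | 21/16, 11/8, 3/2, 2 } -> 83/64
edge 9 of 14 (blue): { 0, 1, 5/4, 41/32, 83/64 | 21/16, 11/8, 3/2, 2 } -> 167/128
edge 10 of 14 (blue): { 0, 1, 5/4, 41/32, 83/64, 167/128 | 21/16, 11/8, 3/2, 2 } -> 335/256
edge 11 of 14 (blue): { 0, 1, 5/4, 41/32, 83/64, 167/128, 335/256 | 21/16, 11/8, 3/2, 2 } -> 671/512
edge 12 of 14 (blue): { 0, 1, 5/4, 41/32, 83/64, 167/128, 335/256, 671/512 | 21/16, 11/8, 3/2, 2 } -> 1343/1024
edge 13 of 14 (red): { 0, 1, 5/4, 41/32, 83/64, 167/128, 335/256, 671/512 | 1343/1024, 21/16, 11/8, 3/2, 2 } -> 2685/2048
edge 14 of 14 (red): { 0, 1, 5/4, 41/32, 83/64, 167/128, 335/256, 671/512 | 2685/2048, 1343/1024, 21/16, 11/8, 3/2, 2 } -> 5369/4096

5369/4096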